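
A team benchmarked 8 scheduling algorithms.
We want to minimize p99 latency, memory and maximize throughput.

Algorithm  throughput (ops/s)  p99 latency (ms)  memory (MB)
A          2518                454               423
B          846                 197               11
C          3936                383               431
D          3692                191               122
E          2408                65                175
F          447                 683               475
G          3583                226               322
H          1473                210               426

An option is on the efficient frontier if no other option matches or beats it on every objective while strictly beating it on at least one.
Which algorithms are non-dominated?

B, C, D, E

A: dominated by D (throughput 3692≥2518, p99 latency 191≤454, memory 122≤423).
B: not dominated (best memory).
C: not dominated (best throughput).
D: not dominated.
E: not dominated (best p99 latency).
F: dominated by A (throughput 2518≥447, p99 latency 454≤683, memory 423≤475).
G: dominated by D (throughput 3692≥3583, p99 latency 191≤226, memory 122≤322).
H: dominated by D (throughput 3692≥1473, p99 latency 191≤210, memory 122≤426).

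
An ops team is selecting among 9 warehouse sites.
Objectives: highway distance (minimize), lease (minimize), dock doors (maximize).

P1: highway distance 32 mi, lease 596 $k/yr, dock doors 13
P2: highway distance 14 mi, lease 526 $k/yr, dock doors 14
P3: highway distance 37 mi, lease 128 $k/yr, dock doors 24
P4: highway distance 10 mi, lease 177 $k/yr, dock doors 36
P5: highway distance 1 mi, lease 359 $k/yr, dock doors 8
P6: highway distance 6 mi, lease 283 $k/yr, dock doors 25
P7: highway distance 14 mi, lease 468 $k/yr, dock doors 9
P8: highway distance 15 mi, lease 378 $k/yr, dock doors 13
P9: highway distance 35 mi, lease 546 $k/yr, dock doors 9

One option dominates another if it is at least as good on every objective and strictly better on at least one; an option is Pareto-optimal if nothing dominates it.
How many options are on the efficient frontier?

4

P1: dominated by P2 (highway distance 14≤32, lease 526≤596, dock doors 14≥13).
P2: dominated by P4 (highway distance 10≤14, lease 177≤526, dock doors 36≥14).
P3: not dominated (best lease).
P4: not dominated (best dock doors).
P5: not dominated (best highway distance).
P6: not dominated.
P7: dominated by P4 (highway distance 10≤14, lease 177≤468, dock doors 36≥9).
P8: dominated by P4 (highway distance 10≤15, lease 177≤378, dock doors 36≥13).
P9: dominated by P2 (highway distance 14≤35, lease 526≤546, dock doors 14≥9).
Pareto-optimal: P3, P4, P5, P6 → 4.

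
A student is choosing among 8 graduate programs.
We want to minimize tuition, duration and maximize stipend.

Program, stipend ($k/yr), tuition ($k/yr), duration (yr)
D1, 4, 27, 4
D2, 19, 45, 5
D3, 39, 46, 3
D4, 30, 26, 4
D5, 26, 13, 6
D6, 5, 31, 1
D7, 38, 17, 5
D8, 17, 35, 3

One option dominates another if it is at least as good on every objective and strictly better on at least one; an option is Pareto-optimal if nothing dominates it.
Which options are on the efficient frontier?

D1: dominated by D4 (stipend 30≥4, tuition 26≤27, duration 4≤4).
D2: dominated by D4 (stipend 30≥19, tuition 26≤45, duration 4≤5).
D3: not dominated (best stipend).
D4: not dominated.
D5: not dominated (best tuition).
D6: not dominated (best duration).
D7: not dominated.
D8: not dominated.

D3, D4, D5, D6, D7, D8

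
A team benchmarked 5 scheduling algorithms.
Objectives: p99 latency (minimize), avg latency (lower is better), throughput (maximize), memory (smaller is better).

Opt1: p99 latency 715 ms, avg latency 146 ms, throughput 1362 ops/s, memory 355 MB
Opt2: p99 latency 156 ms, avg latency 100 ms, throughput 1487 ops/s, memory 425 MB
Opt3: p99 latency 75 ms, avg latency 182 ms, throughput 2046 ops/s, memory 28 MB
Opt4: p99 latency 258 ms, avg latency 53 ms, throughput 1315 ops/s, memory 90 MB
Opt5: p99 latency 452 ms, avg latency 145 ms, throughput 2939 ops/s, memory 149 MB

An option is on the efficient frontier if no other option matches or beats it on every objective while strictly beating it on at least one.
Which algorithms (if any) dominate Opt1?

Opt5: p99 latency 452≤715, avg latency 145≤146, throughput 2939≥1362, memory 149≤355 — dominates Opt1.
Others (Opt2, Opt3, Opt4) are each worse than Opt1 on at least one objective.

Opt5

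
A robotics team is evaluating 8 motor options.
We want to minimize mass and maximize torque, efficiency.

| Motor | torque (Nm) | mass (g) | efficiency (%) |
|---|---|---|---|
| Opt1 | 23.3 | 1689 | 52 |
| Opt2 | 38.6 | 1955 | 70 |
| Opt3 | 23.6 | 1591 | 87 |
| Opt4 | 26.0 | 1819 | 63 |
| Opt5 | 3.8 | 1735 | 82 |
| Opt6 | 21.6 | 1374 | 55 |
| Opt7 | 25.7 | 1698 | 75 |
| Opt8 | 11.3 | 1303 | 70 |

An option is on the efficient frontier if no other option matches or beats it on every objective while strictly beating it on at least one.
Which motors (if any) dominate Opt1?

Opt3

Opt3: torque 23.6≥23.3, mass 1591≤1689, efficiency 87≥52 — dominates Opt1.
Others (Opt2, Opt4, Opt5, Opt6, Opt7, Opt8) are each worse than Opt1 on at least one objective.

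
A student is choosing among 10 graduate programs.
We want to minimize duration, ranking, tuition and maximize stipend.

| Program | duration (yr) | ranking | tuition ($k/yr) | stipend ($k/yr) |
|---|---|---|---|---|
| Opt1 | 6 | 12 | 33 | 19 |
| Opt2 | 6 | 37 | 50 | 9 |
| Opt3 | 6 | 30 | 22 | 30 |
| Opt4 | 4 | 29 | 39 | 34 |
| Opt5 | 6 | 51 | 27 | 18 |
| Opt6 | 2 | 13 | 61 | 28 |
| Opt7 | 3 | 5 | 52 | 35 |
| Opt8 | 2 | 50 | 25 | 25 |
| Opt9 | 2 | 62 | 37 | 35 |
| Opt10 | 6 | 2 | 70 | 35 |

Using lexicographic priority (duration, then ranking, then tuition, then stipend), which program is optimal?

Opt6

First minimize duration: best is 2, kept {Opt6, Opt8, Opt9}.
Then minimize ranking: best is 13, kept {Opt6}.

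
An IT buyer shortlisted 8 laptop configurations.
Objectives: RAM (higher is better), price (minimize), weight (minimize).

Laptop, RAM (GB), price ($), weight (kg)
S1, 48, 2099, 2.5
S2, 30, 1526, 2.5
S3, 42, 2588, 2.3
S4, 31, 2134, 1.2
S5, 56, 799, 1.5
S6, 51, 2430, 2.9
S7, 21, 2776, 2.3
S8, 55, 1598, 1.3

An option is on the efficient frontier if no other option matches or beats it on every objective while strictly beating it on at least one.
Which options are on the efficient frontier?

S1: dominated by S5 (RAM 56≥48, price 799≤2099, weight 1.5≤2.5).
S2: dominated by S5 (RAM 56≥30, price 799≤1526, weight 1.5≤2.5).
S3: dominated by S5 (RAM 56≥42, price 799≤2588, weight 1.5≤2.3).
S4: not dominated (best weight).
S5: not dominated (best RAM).
S6: dominated by S5 (RAM 56≥51, price 799≤2430, weight 1.5≤2.9).
S7: dominated by S3 (RAM 42≥21, price 2588≤2776, weight 2.3≤2.3).
S8: not dominated.

S4, S5, S8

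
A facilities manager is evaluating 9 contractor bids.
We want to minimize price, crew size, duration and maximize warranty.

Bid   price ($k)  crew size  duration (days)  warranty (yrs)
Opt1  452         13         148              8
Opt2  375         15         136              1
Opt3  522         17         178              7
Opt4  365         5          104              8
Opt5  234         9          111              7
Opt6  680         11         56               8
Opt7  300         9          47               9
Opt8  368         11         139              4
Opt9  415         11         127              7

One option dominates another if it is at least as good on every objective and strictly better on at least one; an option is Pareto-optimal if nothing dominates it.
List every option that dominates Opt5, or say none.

none

Opt1: worse on price (452 vs 234).
Opt2: worse on price (375 vs 234).
Opt3: worse on price (522 vs 234).
Opt4: worse on price (365 vs 234).
Opt6: worse on price (680 vs 234).
Opt7: worse on price (300 vs 234).
Opt8: worse on price (368 vs 234).
Opt9: worse on price (415 vs 234).
No option dominates Opt5.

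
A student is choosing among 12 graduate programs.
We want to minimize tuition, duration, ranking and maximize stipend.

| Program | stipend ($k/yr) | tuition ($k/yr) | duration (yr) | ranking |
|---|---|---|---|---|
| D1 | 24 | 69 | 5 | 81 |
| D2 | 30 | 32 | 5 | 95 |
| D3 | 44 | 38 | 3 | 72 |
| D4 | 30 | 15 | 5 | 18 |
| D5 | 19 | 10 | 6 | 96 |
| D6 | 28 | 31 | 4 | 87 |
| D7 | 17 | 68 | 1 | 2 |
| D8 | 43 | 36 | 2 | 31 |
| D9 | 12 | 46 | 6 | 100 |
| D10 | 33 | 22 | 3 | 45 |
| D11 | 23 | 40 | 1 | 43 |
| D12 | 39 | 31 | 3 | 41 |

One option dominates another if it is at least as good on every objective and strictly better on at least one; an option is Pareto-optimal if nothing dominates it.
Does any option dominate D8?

No

D1: worse on stipend (24 vs 43).
D2: worse on stipend (30 vs 43).
D3: worse on tuition (38 vs 36).
D4: worse on stipend (30 vs 43).
D5: worse on stipend (19 vs 43).
D6: worse on stipend (28 vs 43).
D7: worse on stipend (17 vs 43).
D9: worse on stipend (12 vs 43).
D10: worse on stipend (33 vs 43).
D11: worse on stipend (23 vs 43).
D12: worse on stipend (39 vs 43).
No option is at least as good as D8 on every objective and strictly better on one.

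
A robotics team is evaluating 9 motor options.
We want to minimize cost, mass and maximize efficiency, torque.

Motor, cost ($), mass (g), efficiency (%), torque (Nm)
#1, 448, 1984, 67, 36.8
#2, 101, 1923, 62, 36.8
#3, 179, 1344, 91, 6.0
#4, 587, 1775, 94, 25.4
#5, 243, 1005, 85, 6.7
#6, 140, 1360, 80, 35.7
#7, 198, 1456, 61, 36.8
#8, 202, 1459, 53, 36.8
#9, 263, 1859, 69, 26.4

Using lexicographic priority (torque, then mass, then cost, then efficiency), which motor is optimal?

First maximize torque: best is 36.8, kept {#1, #2, #7, #8}.
Then minimize mass: best is 1456, kept {#7}.

#7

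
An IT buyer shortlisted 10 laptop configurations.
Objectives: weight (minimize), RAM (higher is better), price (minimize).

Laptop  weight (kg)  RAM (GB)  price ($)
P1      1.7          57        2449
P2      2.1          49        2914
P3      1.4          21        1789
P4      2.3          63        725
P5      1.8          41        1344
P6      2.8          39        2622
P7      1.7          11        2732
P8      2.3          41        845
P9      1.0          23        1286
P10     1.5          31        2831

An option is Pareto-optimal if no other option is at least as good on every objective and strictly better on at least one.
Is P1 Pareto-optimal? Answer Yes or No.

P2: worse on weight (2.1 vs 1.7).
P3: worse on RAM (21 vs 57).
P4: worse on weight (2.3 vs 1.7).
P5: worse on weight (1.8 vs 1.7).
P6: worse on weight (2.8 vs 1.7).
P7: worse on RAM (11 vs 57).
P8: worse on weight (2.3 vs 1.7).
P9: worse on RAM (23 vs 57).
P10: worse on RAM (31 vs 57).
No option is at least as good as P1 on every objective and strictly better on one.

Yes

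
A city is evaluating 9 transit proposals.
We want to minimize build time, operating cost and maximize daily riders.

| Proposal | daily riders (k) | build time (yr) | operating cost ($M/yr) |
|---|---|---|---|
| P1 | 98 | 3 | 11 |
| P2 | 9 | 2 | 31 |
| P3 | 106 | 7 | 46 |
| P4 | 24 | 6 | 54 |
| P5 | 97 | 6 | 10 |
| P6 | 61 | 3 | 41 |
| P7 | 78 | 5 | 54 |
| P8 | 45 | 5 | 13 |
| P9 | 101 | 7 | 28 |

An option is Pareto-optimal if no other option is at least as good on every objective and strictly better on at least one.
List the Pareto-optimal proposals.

P1, P2, P3, P5, P9

P1: not dominated.
P2: not dominated (best build time).
P3: not dominated (best daily riders).
P4: dominated by P1 (daily riders 98≥24, build time 3≤6, operating cost 11≤54).
P5: not dominated (best operating cost).
P6: dominated by P1 (daily riders 98≥61, build time 3≤3, operating cost 11≤41).
P7: dominated by P1 (daily riders 98≥78, build time 3≤5, operating cost 11≤54).
P8: dominated by P1 (daily riders 98≥45, build time 3≤5, operating cost 11≤13).
P9: not dominated.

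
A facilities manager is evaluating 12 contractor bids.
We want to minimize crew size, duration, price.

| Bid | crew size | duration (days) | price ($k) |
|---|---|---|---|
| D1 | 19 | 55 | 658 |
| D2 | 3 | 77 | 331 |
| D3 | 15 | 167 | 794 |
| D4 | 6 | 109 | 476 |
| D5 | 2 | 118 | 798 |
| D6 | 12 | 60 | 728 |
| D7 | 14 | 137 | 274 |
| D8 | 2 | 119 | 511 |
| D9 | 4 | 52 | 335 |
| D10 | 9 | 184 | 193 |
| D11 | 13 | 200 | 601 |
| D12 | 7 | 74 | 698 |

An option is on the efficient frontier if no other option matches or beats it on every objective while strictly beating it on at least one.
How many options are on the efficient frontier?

6

D1: dominated by D9 (crew size 4≤19, duration 52≤55, price 335≤658).
D2: not dominated.
D3: dominated by D2 (crew size 3≤15, duration 77≤167, price 331≤794).
D4: dominated by D2 (crew size 3≤6, duration 77≤109, price 331≤476).
D5: not dominated.
D6: dominated by D9 (crew size 4≤12, duration 52≤60, price 335≤728).
D7: not dominated.
D8: not dominated.
D9: not dominated (best duration).
D10: not dominated (best price).
D11: dominated by D2 (crew size 3≤13, duration 77≤200, price 331≤601).
D12: dominated by D9 (crew size 4≤7, duration 52≤74, price 335≤698).
Pareto-optimal: D2, D5, D7, D8, D9, D10 → 6.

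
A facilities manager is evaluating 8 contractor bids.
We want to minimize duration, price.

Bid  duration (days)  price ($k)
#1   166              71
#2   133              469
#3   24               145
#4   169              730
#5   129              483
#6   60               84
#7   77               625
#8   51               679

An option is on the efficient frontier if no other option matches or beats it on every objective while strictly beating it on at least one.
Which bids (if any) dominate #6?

none

#1: worse on duration (166 vs 60).
#2: worse on duration (133 vs 60).
#3: worse on price (145 vs 84).
#4: worse on duration (169 vs 60).
#5: worse on duration (129 vs 60).
#7: worse on duration (77 vs 60).
#8: worse on price (679 vs 84).
No option dominates #6.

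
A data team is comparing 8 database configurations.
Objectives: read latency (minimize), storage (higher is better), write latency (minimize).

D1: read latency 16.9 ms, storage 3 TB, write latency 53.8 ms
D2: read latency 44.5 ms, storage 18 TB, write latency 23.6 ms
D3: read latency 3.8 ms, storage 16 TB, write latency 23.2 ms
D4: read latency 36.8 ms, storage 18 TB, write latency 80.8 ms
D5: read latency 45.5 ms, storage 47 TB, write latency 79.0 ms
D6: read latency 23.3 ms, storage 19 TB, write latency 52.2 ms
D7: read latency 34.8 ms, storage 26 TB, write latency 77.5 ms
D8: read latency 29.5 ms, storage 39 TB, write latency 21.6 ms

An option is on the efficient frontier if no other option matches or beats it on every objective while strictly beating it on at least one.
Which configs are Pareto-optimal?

D3, D5, D6, D8

D1: dominated by D3 (read latency 3.8≤16.9, storage 16≥3, write latency 23.2≤53.8).
D2: dominated by D8 (read latency 29.5≤44.5, storage 39≥18, write latency 21.6≤23.6).
D3: not dominated (best read latency).
D4: dominated by D6 (read latency 23.3≤36.8, storage 19≥18, write latency 52.2≤80.8).
D5: not dominated (best storage).
D6: not dominated.
D7: dominated by D8 (read latency 29.5≤34.8, storage 39≥26, write latency 21.6≤77.5).
D8: not dominated (best write latency).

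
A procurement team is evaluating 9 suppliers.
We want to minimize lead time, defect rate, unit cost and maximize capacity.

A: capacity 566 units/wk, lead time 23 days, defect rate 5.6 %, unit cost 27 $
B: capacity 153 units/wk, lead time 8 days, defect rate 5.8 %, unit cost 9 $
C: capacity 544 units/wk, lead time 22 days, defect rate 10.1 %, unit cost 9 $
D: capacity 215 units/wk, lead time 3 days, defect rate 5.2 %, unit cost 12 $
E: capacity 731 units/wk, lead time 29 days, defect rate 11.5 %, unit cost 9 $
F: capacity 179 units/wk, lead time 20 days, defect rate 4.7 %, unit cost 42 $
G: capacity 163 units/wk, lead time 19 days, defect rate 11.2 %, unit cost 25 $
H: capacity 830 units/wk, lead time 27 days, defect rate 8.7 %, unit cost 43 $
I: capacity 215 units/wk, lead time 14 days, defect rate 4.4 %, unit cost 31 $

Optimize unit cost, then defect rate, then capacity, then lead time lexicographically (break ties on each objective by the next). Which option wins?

First minimize unit cost: best is 9, kept {B, C, E}.
Then minimize defect rate: best is 5.8, kept {B}.

B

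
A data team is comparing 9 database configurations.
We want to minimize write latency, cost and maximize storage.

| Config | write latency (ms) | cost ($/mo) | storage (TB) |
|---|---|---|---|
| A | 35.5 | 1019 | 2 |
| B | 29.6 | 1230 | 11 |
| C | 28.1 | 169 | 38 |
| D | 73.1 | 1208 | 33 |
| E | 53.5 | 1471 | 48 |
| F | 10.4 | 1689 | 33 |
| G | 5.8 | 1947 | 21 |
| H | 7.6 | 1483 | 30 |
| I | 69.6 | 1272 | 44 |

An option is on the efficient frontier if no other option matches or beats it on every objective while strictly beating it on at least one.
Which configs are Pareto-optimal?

C, E, F, G, H, I

A: dominated by C (write latency 28.1≤35.5, cost 169≤1019, storage 38≥2).
B: dominated by C (write latency 28.1≤29.6, cost 169≤1230, storage 38≥11).
C: not dominated (best cost).
D: dominated by C (write latency 28.1≤73.1, cost 169≤1208, storage 38≥33).
E: not dominated (best storage).
F: not dominated.
G: not dominated (best write latency).
H: not dominated.
I: not dominated.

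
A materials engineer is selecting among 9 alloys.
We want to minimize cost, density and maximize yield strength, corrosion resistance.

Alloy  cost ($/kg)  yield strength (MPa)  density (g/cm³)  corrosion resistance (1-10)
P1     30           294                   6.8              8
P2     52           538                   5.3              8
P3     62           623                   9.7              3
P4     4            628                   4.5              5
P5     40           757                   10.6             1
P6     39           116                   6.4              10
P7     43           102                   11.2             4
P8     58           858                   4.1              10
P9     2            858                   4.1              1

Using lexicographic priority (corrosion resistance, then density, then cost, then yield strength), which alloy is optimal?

First maximize corrosion resistance: best is 10, kept {P6, P8}.
Then minimize density: best is 4.1, kept {P8}.

P8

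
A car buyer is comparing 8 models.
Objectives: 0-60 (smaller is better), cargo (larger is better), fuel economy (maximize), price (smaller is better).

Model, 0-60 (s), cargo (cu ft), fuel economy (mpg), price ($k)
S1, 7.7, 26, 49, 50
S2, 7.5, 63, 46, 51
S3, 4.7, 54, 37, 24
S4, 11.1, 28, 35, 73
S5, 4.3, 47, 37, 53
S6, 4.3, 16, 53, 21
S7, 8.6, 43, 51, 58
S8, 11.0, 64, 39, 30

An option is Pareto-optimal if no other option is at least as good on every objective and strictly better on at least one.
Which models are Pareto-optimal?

S1: not dominated.
S2: not dominated.
S3: not dominated.
S4: dominated by S2 (0-60 7.5≤11.1, cargo 63≥28, fuel economy 46≥35, price 51≤73).
S5: not dominated.
S6: not dominated (best fuel economy).
S7: not dominated.
S8: not dominated (best cargo).

S1, S2, S3, S5, S6, S7, S8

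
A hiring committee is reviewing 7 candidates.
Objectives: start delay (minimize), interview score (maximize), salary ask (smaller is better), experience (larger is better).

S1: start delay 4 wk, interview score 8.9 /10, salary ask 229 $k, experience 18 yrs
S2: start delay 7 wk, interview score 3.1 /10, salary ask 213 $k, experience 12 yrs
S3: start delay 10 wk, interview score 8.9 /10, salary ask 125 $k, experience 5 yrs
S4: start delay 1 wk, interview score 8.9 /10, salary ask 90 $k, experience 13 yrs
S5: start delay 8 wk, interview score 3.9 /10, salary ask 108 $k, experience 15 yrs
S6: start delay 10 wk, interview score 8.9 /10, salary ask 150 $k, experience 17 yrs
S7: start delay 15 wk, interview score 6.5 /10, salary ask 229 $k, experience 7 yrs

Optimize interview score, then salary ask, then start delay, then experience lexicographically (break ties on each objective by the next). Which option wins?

First maximize interview score: best is 8.9, kept {S1, S3, S4, S6}.
Then minimize salary ask: best is 90, kept {S4}.

S4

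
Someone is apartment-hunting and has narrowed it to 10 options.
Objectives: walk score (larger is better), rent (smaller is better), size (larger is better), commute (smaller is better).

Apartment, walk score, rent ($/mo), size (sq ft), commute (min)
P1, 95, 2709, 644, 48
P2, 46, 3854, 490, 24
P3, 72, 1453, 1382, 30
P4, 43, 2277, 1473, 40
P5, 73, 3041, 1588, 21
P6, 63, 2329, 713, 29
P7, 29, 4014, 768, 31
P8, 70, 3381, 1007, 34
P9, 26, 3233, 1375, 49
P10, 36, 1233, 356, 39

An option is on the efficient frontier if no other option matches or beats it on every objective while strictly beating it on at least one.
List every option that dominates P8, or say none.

P3: walk score 72≥70, rent 1453≤3381, size 1382≥1007, commute 30≤34 — dominates P8.
P5: walk score 73≥70, rent 3041≤3381, size 1588≥1007, commute 21≤34 — dominates P8.
Others (P1, P2, P4, P6, P7, P9, P10) are each worse than P8 on at least one objective.

P3, P5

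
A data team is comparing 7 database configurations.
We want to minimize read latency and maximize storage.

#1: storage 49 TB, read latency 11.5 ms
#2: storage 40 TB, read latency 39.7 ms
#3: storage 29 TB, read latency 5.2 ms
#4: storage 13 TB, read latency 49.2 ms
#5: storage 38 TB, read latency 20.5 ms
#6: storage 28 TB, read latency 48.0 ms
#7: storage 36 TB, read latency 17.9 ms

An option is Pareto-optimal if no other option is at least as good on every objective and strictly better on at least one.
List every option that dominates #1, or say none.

#2: worse on storage (40 vs 49).
#3: worse on storage (29 vs 49).
#4: worse on storage (13 vs 49).
#5: worse on storage (38 vs 49).
#6: worse on storage (28 vs 49).
#7: worse on storage (36 vs 49).
No option dominates #1.

none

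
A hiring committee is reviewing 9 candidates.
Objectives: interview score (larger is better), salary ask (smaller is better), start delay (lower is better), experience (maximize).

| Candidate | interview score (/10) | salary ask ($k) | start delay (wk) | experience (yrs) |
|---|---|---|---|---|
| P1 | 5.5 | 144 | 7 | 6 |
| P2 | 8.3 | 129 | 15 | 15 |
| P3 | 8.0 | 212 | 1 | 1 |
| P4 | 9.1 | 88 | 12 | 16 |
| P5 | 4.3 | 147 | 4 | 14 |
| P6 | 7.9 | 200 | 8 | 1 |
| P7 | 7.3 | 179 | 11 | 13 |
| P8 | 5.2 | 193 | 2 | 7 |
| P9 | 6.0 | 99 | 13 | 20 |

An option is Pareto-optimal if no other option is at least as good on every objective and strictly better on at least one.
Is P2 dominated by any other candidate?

Yes

P4 vs P2: interview score 9.1≥8.3, salary ask 88≤129, start delay 12≤15, experience 16≥15 — P4 is at least as good on every objective and strictly better on at least one, so P4 dominates P2.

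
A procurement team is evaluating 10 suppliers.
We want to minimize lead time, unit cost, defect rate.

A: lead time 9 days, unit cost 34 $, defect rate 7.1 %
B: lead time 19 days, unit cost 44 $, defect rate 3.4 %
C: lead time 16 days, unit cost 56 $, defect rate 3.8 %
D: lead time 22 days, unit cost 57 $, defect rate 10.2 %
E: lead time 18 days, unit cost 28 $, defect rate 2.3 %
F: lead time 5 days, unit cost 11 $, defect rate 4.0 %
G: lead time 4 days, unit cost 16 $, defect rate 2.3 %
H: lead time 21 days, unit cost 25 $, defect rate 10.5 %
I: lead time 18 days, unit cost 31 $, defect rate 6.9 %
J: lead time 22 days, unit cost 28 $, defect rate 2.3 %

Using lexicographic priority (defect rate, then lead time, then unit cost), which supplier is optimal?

First minimize defect rate: best is 2.3, kept {E, G, J}.
Then minimize lead time: best is 4, kept {G}.

G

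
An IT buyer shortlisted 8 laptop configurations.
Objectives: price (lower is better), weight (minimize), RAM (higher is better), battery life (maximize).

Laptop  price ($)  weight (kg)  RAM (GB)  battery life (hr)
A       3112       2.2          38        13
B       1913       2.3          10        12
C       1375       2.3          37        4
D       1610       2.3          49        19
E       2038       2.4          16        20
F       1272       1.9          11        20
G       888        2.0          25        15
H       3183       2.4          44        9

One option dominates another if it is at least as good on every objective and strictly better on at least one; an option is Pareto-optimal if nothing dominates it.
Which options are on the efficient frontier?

A: not dominated.
B: dominated by D (price 1610≤1913, weight 2.3≤2.3, RAM 49≥10, battery life 19≥12).
C: not dominated.
D: not dominated (best RAM).
E: not dominated.
F: not dominated (best weight).
G: not dominated (best price).
H: dominated by D (price 1610≤3183, weight 2.3≤2.4, RAM 49≥44, battery life 19≥9).

A, C, D, E, F, G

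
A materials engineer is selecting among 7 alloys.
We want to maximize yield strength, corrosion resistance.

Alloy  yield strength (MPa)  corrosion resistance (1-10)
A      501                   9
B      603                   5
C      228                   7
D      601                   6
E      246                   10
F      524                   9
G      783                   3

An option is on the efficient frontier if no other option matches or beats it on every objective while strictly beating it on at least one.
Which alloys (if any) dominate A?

F: yield strength 524≥501, corrosion resistance 9≥9 — dominates A.
Others (B, C, D, E, G) are each worse than A on at least one objective.

F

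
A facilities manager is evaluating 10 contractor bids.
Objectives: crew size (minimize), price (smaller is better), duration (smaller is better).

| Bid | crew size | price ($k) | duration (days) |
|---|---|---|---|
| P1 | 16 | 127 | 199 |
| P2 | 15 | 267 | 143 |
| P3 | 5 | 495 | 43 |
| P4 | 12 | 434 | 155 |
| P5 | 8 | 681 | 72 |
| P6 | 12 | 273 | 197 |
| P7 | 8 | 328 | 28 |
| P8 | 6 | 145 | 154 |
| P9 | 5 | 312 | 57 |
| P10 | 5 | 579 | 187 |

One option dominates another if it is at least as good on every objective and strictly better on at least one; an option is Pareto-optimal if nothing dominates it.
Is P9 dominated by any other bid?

No

P1: worse on crew size (16 vs 5).
P2: worse on crew size (15 vs 5).
P3: worse on price (495 vs 312).
P4: worse on crew size (12 vs 5).
P5: worse on crew size (8 vs 5).
P6: worse on crew size (12 vs 5).
P7: worse on crew size (8 vs 5).
P8: worse on crew size (6 vs 5).
P10: worse on price (579 vs 312).
No option is at least as good as P9 on every objective and strictly better on one.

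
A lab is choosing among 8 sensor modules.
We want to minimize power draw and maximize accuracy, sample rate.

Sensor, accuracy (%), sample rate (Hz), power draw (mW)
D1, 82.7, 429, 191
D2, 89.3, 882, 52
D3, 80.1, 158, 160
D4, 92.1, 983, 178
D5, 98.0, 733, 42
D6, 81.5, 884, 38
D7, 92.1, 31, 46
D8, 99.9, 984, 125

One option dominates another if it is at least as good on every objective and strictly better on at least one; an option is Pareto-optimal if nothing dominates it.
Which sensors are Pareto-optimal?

D2, D5, D6, D8

D1: dominated by D2 (accuracy 89.3≥82.7, sample rate 882≥429, power draw 52≤191).
D2: not dominated.
D3: dominated by D2 (accuracy 89.3≥80.1, sample rate 882≥158, power draw 52≤160).
D4: dominated by D8 (accuracy 99.9≥92.1, sample rate 984≥983, power draw 125≤178).
D5: not dominated.
D6: not dominated (best power draw).
D7: dominated by D5 (accuracy 98.0≥92.1, sample rate 733≥31, power draw 42≤46).
D8: not dominated (best accuracy).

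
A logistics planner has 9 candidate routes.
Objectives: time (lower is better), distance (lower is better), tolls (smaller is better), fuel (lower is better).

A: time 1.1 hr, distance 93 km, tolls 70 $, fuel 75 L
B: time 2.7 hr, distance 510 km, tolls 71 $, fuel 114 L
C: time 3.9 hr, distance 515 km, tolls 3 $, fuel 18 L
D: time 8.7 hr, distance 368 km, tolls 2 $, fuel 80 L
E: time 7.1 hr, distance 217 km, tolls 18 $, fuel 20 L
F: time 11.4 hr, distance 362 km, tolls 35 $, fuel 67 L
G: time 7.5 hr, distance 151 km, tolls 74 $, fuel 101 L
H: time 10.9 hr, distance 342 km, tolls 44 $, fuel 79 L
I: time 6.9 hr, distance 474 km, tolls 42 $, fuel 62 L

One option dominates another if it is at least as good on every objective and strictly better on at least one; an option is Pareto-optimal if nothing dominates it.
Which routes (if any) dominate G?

A

A: time 1.1≤7.5, distance 93≤151, tolls 70≤74, fuel 75≤101 — dominates G.
Others (B, C, D, E, F, H, I) are each worse than G on at least one objective.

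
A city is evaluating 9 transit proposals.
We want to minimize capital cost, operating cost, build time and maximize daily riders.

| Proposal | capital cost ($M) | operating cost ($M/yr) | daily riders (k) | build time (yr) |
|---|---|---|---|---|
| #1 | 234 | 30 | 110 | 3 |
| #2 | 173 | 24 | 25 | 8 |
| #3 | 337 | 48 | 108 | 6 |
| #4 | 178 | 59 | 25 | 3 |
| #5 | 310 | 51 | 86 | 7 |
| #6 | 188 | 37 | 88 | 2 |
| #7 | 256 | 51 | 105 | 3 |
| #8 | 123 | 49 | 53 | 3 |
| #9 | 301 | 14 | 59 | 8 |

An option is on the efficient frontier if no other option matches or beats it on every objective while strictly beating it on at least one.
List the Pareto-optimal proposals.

#1, #2, #6, #8, #9

#1: not dominated (best daily riders).
#2: not dominated.
#3: dominated by #1 (capital cost 234≤337, operating cost 30≤48, daily riders 110≥108, build time 3≤6).
#4: dominated by #8 (capital cost 123≤178, operating cost 49≤59, daily riders 53≥25, build time 3≤3).
#5: dominated by #1 (capital cost 234≤310, operating cost 30≤51, daily riders 110≥86, build time 3≤7).
#6: not dominated (best build time).
#7: dominated by #1 (capital cost 234≤256, operating cost 30≤51, daily riders 110≥105, build time 3≤3).
#8: not dominated (best capital cost).
#9: not dominated (best operating cost).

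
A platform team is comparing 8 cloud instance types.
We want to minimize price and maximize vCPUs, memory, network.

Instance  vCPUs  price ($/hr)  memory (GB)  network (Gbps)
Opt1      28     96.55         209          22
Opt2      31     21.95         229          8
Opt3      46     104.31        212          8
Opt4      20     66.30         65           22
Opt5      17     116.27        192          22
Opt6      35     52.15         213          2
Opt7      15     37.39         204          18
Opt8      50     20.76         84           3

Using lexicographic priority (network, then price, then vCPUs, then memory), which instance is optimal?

First maximize network: best is 22, kept {Opt1, Opt4, Opt5}.
Then minimize price: best is 66.30, kept {Opt4}.

Opt4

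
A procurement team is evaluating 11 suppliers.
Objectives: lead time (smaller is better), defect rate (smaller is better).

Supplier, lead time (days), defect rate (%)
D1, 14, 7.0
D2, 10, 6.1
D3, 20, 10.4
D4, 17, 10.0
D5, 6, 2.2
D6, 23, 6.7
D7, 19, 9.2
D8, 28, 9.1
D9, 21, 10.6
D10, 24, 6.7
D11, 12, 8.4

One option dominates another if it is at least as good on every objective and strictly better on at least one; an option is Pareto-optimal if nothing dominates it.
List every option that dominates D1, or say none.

D2: lead time 10≤14, defect rate 6.1≤7.0 — dominates D1.
D5: lead time 6≤14, defect rate 2.2≤7.0 — dominates D1.
Others (D3, D4, D6, D7, D8, D9, D10, D11) are each worse than D1 on at least one objective.

D2, D5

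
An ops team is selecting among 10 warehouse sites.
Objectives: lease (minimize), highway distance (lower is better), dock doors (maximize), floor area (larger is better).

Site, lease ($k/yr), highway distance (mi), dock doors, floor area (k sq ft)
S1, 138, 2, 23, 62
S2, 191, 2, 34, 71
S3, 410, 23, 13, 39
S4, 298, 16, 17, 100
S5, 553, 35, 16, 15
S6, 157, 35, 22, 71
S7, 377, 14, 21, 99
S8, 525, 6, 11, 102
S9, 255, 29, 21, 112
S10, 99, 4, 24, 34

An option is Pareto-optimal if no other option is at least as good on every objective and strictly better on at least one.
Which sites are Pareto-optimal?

S1: not dominated.
S2: not dominated (best dock doors).
S3: dominated by S1 (lease 138≤410, highway distance 2≤23, dock doors 23≥13, floor area 62≥39).
S4: not dominated.
S5: dominated by S1 (lease 138≤553, highway distance 2≤35, dock doors 23≥16, floor area 62≥15).
S6: not dominated.
S7: not dominated.
S8: not dominated.
S9: not dominated (best floor area).
S10: not dominated (best lease).

S1, S2, S4, S6, S7, S8, S9, S10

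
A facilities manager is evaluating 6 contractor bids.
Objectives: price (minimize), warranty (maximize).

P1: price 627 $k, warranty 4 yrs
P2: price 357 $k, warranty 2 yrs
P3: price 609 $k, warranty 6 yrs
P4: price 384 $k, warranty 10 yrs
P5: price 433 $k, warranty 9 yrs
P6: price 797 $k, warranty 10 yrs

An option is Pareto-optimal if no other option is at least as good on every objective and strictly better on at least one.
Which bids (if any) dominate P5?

P4

P4: price 384≤433, warranty 10≥9 — dominates P5.
Others (P1, P2, P3, P6) are each worse than P5 on at least one objective.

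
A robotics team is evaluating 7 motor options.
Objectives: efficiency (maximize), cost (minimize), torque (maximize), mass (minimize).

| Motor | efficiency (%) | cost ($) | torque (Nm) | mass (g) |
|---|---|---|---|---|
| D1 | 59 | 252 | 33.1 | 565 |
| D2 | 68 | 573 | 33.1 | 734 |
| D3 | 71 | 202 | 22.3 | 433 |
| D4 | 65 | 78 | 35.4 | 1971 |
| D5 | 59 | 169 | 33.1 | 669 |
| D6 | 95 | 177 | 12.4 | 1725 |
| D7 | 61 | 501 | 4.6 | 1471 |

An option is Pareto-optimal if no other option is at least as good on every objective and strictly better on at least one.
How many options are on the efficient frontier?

6

D1: not dominated.
D2: not dominated.
D3: not dominated (best mass).
D4: not dominated (best cost).
D5: not dominated.
D6: not dominated (best efficiency).
D7: dominated by D3 (efficiency 71≥61, cost 202≤501, torque 22.3≥4.6, mass 433≤1471).
Pareto-optimal: D1, D2, D3, D4, D5, D6 → 6.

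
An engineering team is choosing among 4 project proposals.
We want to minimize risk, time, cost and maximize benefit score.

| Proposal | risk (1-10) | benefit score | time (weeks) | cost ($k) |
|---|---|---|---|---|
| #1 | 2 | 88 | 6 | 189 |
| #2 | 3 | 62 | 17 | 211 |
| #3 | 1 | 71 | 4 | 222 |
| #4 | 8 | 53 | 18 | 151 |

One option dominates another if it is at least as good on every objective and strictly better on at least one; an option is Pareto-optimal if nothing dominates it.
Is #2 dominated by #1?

#1 vs #2: risk 2≤3, benefit score 88≥62, time 6≤17, cost 189≤211 — #1 is at least as good on every objective with at least one strict improvement.

Yes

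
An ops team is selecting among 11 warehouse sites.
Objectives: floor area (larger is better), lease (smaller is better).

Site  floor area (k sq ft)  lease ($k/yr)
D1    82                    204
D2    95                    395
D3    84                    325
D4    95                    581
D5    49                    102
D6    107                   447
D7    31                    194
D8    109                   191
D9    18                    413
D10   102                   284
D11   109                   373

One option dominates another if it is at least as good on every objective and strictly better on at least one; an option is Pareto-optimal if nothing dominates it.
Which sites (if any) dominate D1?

D8

D8: floor area 109≥82, lease 191≤204 — dominates D1.
Others (D2, D3, D4, D5, D6, D7, D9, D10, D11) are each worse than D1 on at least one objective.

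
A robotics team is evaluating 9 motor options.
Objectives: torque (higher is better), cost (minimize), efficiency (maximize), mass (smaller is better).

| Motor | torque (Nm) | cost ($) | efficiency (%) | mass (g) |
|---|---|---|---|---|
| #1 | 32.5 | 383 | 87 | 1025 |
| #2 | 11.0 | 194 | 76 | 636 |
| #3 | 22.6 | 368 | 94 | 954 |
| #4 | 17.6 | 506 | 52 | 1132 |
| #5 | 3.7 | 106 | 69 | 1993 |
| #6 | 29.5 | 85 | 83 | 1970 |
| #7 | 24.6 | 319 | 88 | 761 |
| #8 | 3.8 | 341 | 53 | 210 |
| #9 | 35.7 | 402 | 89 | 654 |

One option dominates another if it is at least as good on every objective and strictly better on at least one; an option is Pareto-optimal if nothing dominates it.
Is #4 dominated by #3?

Yes

#3 vs #4: torque 22.6≥17.6, cost 368≤506, efficiency 94≥52, mass 954≤1132 — #3 is at least as good on every objective with at least one strict improvement.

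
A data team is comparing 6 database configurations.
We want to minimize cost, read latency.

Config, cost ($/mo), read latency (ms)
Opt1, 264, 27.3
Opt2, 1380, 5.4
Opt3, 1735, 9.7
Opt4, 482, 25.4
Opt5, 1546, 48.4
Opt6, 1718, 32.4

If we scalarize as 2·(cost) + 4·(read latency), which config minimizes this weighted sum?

Opt1

Opt1: 2·264 + 4·27.3 = 637.2
Opt2: 2·1380 + 4·5.4 = 2781.6
Opt3: 2·1735 + 4·9.7 = 3508.8
Opt4: 2·482 + 4·25.4 = 1065.6
Opt5: 2·1546 + 4·48.4 = 3285.6
Opt6: 2·1718 + 4·32.4 = 3565.6
Lowest: Opt1 at 637.2.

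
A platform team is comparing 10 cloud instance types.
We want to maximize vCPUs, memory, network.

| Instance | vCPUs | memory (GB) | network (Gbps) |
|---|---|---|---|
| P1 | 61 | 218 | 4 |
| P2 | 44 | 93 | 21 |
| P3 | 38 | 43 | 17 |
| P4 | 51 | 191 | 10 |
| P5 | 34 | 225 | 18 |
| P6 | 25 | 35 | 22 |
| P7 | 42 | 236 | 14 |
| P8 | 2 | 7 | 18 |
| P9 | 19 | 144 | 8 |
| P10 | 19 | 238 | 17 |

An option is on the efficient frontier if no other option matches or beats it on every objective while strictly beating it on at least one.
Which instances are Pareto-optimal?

P1, P2, P4, P5, P6, P7, P10

P1: not dominated (best vCPUs).
P2: not dominated.
P3: dominated by P2 (vCPUs 44≥38, memory 93≥43, network 21≥17).
P4: not dominated.
P5: not dominated.
P6: not dominated (best network).
P7: not dominated.
P8: dominated by P2 (vCPUs 44≥2, memory 93≥7, network 21≥18).
P9: dominated by P4 (vCPUs 51≥19, memory 191≥144, network 10≥8).
P10: not dominated (best memory).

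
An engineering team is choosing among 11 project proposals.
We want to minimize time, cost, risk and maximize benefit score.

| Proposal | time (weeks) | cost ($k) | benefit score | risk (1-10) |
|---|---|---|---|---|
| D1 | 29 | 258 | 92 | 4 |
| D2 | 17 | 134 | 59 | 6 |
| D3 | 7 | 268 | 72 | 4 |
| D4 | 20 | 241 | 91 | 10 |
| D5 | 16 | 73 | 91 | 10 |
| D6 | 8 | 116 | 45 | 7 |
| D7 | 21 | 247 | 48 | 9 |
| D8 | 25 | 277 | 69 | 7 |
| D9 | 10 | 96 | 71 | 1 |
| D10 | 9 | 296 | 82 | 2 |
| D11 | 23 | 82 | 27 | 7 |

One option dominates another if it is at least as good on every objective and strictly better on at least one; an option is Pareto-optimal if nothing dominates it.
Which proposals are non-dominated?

D1, D3, D5, D6, D9, D10, D11

D1: not dominated (best benefit score).
D2: dominated by D9 (time 10≤17, cost 96≤134, benefit score 71≥59, risk 1≤6).
D3: not dominated (best time).
D4: dominated by D5 (time 16≤20, cost 73≤241, benefit score 91≥91, risk 10≤10).
D5: not dominated (best cost).
D6: not dominated.
D7: dominated by D2 (time 17≤21, cost 134≤247, benefit score 59≥48, risk 6≤9).
D8: dominated by D3 (time 7≤25, cost 268≤277, benefit score 72≥69, risk 4≤7).
D9: not dominated (best risk).
D10: not dominated.
D11: not dominated.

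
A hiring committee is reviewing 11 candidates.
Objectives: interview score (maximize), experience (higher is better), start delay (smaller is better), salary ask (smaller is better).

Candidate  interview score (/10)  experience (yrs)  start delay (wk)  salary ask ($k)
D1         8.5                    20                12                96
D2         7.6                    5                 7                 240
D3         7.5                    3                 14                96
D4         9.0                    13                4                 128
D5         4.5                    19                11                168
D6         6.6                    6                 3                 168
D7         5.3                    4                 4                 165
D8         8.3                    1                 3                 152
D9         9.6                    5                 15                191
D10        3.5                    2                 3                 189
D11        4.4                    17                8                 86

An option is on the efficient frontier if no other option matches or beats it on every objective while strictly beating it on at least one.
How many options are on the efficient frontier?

7

D1: not dominated (best experience).
D2: dominated by D4 (interview score 9.0≥7.6, experience 13≥5, start delay 4≤7, salary ask 128≤240).
D3: dominated by D1 (interview score 8.5≥7.5, experience 20≥3, start delay 12≤14, salary ask 96≤96).
D4: not dominated.
D5: not dominated.
D6: not dominated.
D7: dominated by D4 (interview score 9.0≥5.3, experience 13≥4, start delay 4≤4, salary ask 128≤165).
D8: not dominated.
D9: not dominated (best interview score).
D10: dominated by D6 (interview score 6.6≥3.5, experience 6≥2, start delay 3≤3, salary ask 168≤189).
D11: not dominated (best salary ask).
Pareto-optimal: D1, D4, D5, D6, D8, D9, D11 → 7.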